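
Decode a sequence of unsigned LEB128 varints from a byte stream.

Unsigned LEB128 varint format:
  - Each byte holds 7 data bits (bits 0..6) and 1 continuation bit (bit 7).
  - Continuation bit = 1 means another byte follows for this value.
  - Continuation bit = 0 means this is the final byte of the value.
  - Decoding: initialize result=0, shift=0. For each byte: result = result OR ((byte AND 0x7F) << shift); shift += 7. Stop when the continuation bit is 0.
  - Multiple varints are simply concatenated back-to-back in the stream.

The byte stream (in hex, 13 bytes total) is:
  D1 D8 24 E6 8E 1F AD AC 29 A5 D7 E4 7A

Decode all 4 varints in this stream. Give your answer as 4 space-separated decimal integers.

  byte[0]=0xD1 cont=1 payload=0x51=81: acc |= 81<<0 -> acc=81 shift=7
  byte[1]=0xD8 cont=1 payload=0x58=88: acc |= 88<<7 -> acc=11345 shift=14
  byte[2]=0x24 cont=0 payload=0x24=36: acc |= 36<<14 -> acc=601169 shift=21 [end]
Varint 1: bytes[0:3] = D1 D8 24 -> value 601169 (3 byte(s))
  byte[3]=0xE6 cont=1 payload=0x66=102: acc |= 102<<0 -> acc=102 shift=7
  byte[4]=0x8E cont=1 payload=0x0E=14: acc |= 14<<7 -> acc=1894 shift=14
  byte[5]=0x1F cont=0 payload=0x1F=31: acc |= 31<<14 -> acc=509798 shift=21 [end]
Varint 2: bytes[3:6] = E6 8E 1F -> value 509798 (3 byte(s))
  byte[6]=0xAD cont=1 payload=0x2D=45: acc |= 45<<0 -> acc=45 shift=7
  byte[7]=0xAC cont=1 payload=0x2C=44: acc |= 44<<7 -> acc=5677 shift=14
  byte[8]=0x29 cont=0 payload=0x29=41: acc |= 41<<14 -> acc=677421 shift=21 [end]
Varint 3: bytes[6:9] = AD AC 29 -> value 677421 (3 byte(s))
  byte[9]=0xA5 cont=1 payload=0x25=37: acc |= 37<<0 -> acc=37 shift=7
  byte[10]=0xD7 cont=1 payload=0x57=87: acc |= 87<<7 -> acc=11173 shift=14
  byte[11]=0xE4 cont=1 payload=0x64=100: acc |= 100<<14 -> acc=1649573 shift=21
  byte[12]=0x7A cont=0 payload=0x7A=122: acc |= 122<<21 -> acc=257502117 shift=28 [end]
Varint 4: bytes[9:13] = A5 D7 E4 7A -> value 257502117 (4 byte(s))

Answer: 601169 509798 677421 257502117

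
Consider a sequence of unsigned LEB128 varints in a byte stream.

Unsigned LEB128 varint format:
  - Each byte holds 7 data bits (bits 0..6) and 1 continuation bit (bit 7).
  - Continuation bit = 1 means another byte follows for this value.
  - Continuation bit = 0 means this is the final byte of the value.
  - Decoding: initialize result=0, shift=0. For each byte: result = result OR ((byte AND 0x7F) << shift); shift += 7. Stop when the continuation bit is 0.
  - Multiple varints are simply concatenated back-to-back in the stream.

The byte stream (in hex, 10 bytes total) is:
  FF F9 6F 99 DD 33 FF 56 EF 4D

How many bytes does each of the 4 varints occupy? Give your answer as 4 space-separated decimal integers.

  byte[0]=0xFF cont=1 payload=0x7F=127: acc |= 127<<0 -> acc=127 shift=7
  byte[1]=0xF9 cont=1 payload=0x79=121: acc |= 121<<7 -> acc=15615 shift=14
  byte[2]=0x6F cont=0 payload=0x6F=111: acc |= 111<<14 -> acc=1834239 shift=21 [end]
Varint 1: bytes[0:3] = FF F9 6F -> value 1834239 (3 byte(s))
  byte[3]=0x99 cont=1 payload=0x19=25: acc |= 25<<0 -> acc=25 shift=7
  byte[4]=0xDD cont=1 payload=0x5D=93: acc |= 93<<7 -> acc=11929 shift=14
  byte[5]=0x33 cont=0 payload=0x33=51: acc |= 51<<14 -> acc=847513 shift=21 [end]
Varint 2: bytes[3:6] = 99 DD 33 -> value 847513 (3 byte(s))
  byte[6]=0xFF cont=1 payload=0x7F=127: acc |= 127<<0 -> acc=127 shift=7
  byte[7]=0x56 cont=0 payload=0x56=86: acc |= 86<<7 -> acc=11135 shift=14 [end]
Varint 3: bytes[6:8] = FF 56 -> value 11135 (2 byte(s))
  byte[8]=0xEF cont=1 payload=0x6F=111: acc |= 111<<0 -> acc=111 shift=7
  byte[9]=0x4D cont=0 payload=0x4D=77: acc |= 77<<7 -> acc=9967 shift=14 [end]
Varint 4: bytes[8:10] = EF 4D -> value 9967 (2 byte(s))

Answer: 3 3 2 2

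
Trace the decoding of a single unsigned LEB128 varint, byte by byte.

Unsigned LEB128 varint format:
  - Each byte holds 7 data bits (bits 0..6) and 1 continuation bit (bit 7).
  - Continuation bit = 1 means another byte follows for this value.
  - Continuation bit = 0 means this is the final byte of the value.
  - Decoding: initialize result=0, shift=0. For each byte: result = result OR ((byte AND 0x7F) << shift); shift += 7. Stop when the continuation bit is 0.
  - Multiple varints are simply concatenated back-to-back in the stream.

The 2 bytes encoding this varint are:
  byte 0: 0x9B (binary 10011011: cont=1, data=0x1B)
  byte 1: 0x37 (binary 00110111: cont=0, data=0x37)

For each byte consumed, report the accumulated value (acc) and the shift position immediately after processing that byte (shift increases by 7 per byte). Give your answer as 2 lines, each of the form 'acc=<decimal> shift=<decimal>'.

Answer: acc=27 shift=7
acc=7067 shift=14

Derivation:
byte 0=0x9B: payload=0x1B=27, contrib = 27<<0 = 27; acc -> 27, shift -> 7
byte 1=0x37: payload=0x37=55, contrib = 55<<7 = 7040; acc -> 7067, shift -> 14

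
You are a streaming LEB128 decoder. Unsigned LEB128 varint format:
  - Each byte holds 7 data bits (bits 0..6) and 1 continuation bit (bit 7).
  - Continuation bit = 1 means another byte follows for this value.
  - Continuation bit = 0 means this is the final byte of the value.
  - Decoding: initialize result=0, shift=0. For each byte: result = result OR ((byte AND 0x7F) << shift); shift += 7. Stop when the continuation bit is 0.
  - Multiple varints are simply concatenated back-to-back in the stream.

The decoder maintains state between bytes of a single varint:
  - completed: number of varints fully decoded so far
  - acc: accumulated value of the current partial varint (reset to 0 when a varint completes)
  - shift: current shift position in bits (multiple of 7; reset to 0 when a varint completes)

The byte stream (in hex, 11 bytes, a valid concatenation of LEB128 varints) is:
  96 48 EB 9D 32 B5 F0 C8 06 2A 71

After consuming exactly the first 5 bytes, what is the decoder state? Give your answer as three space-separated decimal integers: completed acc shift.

Answer: 2 0 0

Derivation:
byte[0]=0x96 cont=1 payload=0x16: acc |= 22<<0 -> completed=0 acc=22 shift=7
byte[1]=0x48 cont=0 payload=0x48: varint #1 complete (value=9238); reset -> completed=1 acc=0 shift=0
byte[2]=0xEB cont=1 payload=0x6B: acc |= 107<<0 -> completed=1 acc=107 shift=7
byte[3]=0x9D cont=1 payload=0x1D: acc |= 29<<7 -> completed=1 acc=3819 shift=14
byte[4]=0x32 cont=0 payload=0x32: varint #2 complete (value=823019); reset -> completed=2 acc=0 shift=0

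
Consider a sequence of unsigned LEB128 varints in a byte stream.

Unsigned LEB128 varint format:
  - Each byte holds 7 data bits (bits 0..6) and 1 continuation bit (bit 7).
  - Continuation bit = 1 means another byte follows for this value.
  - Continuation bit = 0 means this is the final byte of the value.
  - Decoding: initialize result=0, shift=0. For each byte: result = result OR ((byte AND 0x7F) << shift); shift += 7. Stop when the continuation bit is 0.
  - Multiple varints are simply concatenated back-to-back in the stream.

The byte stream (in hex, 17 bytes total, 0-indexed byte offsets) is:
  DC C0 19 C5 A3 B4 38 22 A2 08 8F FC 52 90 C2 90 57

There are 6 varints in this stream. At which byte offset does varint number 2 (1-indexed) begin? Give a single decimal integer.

  byte[0]=0xDC cont=1 payload=0x5C=92: acc |= 92<<0 -> acc=92 shift=7
  byte[1]=0xC0 cont=1 payload=0x40=64: acc |= 64<<7 -> acc=8284 shift=14
  byte[2]=0x19 cont=0 payload=0x19=25: acc |= 25<<14 -> acc=417884 shift=21 [end]
Varint 1: bytes[0:3] = DC C0 19 -> value 417884 (3 byte(s))
  byte[3]=0xC5 cont=1 payload=0x45=69: acc |= 69<<0 -> acc=69 shift=7
  byte[4]=0xA3 cont=1 payload=0x23=35: acc |= 35<<7 -> acc=4549 shift=14
  byte[5]=0xB4 cont=1 payload=0x34=52: acc |= 52<<14 -> acc=856517 shift=21
  byte[6]=0x38 cont=0 payload=0x38=56: acc |= 56<<21 -> acc=118297029 shift=28 [end]
Varint 2: bytes[3:7] = C5 A3 B4 38 -> value 118297029 (4 byte(s))
  byte[7]=0x22 cont=0 payload=0x22=34: acc |= 34<<0 -> acc=34 shift=7 [end]
Varint 3: bytes[7:8] = 22 -> value 34 (1 byte(s))
  byte[8]=0xA2 cont=1 payload=0x22=34: acc |= 34<<0 -> acc=34 shift=7
  byte[9]=0x08 cont=0 payload=0x08=8: acc |= 8<<7 -> acc=1058 shift=14 [end]
Varint 4: bytes[8:10] = A2 08 -> value 1058 (2 byte(s))
  byte[10]=0x8F cont=1 payload=0x0F=15: acc |= 15<<0 -> acc=15 shift=7
  byte[11]=0xFC cont=1 payload=0x7C=124: acc |= 124<<7 -> acc=15887 shift=14
  byte[12]=0x52 cont=0 payload=0x52=82: acc |= 82<<14 -> acc=1359375 shift=21 [end]
Varint 5: bytes[10:13] = 8F FC 52 -> value 1359375 (3 byte(s))
  byte[13]=0x90 cont=1 payload=0x10=16: acc |= 16<<0 -> acc=16 shift=7
  byte[14]=0xC2 cont=1 payload=0x42=66: acc |= 66<<7 -> acc=8464 shift=14
  byte[15]=0x90 cont=1 payload=0x10=16: acc |= 16<<14 -> acc=270608 shift=21
  byte[16]=0x57 cont=0 payload=0x57=87: acc |= 87<<21 -> acc=182722832 shift=28 [end]
Varint 6: bytes[13:17] = 90 C2 90 57 -> value 182722832 (4 byte(s))

Answer: 3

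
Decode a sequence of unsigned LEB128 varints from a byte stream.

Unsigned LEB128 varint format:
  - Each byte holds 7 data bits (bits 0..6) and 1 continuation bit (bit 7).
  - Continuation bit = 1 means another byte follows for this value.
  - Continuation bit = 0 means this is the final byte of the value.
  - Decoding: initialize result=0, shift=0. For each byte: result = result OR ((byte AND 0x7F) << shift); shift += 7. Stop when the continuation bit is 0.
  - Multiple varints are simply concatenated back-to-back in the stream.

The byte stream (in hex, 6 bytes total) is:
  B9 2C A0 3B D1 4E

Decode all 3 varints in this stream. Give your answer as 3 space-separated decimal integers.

  byte[0]=0xB9 cont=1 payload=0x39=57: acc |= 57<<0 -> acc=57 shift=7
  byte[1]=0x2C cont=0 payload=0x2C=44: acc |= 44<<7 -> acc=5689 shift=14 [end]
Varint 1: bytes[0:2] = B9 2C -> value 5689 (2 byte(s))
  byte[2]=0xA0 cont=1 payload=0x20=32: acc |= 32<<0 -> acc=32 shift=7
  byte[3]=0x3B cont=0 payload=0x3B=59: acc |= 59<<7 -> acc=7584 shift=14 [end]
Varint 2: bytes[2:4] = A0 3B -> value 7584 (2 byte(s))
  byte[4]=0xD1 cont=1 payload=0x51=81: acc |= 81<<0 -> acc=81 shift=7
  byte[5]=0x4E cont=0 payload=0x4E=78: acc |= 78<<7 -> acc=10065 shift=14 [end]
Varint 3: bytes[4:6] = D1 4E -> value 10065 (2 byte(s))

Answer: 5689 7584 10065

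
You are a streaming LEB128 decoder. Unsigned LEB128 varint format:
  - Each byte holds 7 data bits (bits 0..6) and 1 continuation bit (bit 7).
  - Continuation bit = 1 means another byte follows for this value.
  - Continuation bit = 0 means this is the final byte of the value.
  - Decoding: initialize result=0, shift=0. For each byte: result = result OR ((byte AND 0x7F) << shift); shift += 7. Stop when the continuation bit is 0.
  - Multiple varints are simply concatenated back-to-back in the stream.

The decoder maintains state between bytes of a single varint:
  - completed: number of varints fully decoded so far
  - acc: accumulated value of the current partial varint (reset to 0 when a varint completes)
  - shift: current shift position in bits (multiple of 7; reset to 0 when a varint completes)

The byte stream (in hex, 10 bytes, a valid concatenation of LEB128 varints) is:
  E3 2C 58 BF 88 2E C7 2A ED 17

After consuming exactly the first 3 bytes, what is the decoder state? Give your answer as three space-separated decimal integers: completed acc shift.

Answer: 2 0 0

Derivation:
byte[0]=0xE3 cont=1 payload=0x63: acc |= 99<<0 -> completed=0 acc=99 shift=7
byte[1]=0x2C cont=0 payload=0x2C: varint #1 complete (value=5731); reset -> completed=1 acc=0 shift=0
byte[2]=0x58 cont=0 payload=0x58: varint #2 complete (value=88); reset -> completed=2 acc=0 shift=0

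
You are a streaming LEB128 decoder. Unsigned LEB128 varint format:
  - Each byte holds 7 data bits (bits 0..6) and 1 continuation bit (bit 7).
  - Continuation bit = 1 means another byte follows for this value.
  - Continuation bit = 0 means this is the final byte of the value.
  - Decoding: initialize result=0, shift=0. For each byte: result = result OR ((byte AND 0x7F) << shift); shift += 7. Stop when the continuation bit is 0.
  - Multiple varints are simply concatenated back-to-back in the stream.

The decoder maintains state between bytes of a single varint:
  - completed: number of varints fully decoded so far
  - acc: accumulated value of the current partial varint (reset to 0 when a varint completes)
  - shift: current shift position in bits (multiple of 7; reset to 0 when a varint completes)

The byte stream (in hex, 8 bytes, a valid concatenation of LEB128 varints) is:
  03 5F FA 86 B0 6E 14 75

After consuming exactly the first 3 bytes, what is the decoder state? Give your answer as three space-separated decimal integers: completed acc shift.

byte[0]=0x03 cont=0 payload=0x03: varint #1 complete (value=3); reset -> completed=1 acc=0 shift=0
byte[1]=0x5F cont=0 payload=0x5F: varint #2 complete (value=95); reset -> completed=2 acc=0 shift=0
byte[2]=0xFA cont=1 payload=0x7A: acc |= 122<<0 -> completed=2 acc=122 shift=7

Answer: 2 122 7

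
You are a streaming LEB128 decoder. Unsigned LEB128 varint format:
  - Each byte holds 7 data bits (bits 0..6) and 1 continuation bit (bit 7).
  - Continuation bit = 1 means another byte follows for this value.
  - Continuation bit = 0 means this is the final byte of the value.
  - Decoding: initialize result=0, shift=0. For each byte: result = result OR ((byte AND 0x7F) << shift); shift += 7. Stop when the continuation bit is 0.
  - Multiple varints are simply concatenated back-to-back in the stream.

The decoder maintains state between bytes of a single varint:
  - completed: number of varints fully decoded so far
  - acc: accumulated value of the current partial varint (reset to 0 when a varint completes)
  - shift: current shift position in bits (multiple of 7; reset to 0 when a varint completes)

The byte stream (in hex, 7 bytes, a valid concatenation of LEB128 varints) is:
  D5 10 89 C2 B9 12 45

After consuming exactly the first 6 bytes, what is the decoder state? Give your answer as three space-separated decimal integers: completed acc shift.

Answer: 2 0 0

Derivation:
byte[0]=0xD5 cont=1 payload=0x55: acc |= 85<<0 -> completed=0 acc=85 shift=7
byte[1]=0x10 cont=0 payload=0x10: varint #1 complete (value=2133); reset -> completed=1 acc=0 shift=0
byte[2]=0x89 cont=1 payload=0x09: acc |= 9<<0 -> completed=1 acc=9 shift=7
byte[3]=0xC2 cont=1 payload=0x42: acc |= 66<<7 -> completed=1 acc=8457 shift=14
byte[4]=0xB9 cont=1 payload=0x39: acc |= 57<<14 -> completed=1 acc=942345 shift=21
byte[5]=0x12 cont=0 payload=0x12: varint #2 complete (value=38691081); reset -> completed=2 acc=0 shift=0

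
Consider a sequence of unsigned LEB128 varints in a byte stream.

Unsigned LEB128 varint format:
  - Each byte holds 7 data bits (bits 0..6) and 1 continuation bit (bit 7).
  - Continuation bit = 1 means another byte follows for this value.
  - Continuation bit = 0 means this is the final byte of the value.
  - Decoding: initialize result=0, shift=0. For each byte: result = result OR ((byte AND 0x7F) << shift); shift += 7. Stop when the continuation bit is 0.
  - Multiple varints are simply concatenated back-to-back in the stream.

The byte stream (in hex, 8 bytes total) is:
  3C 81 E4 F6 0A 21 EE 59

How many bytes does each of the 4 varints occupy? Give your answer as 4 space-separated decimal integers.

  byte[0]=0x3C cont=0 payload=0x3C=60: acc |= 60<<0 -> acc=60 shift=7 [end]
Varint 1: bytes[0:1] = 3C -> value 60 (1 byte(s))
  byte[1]=0x81 cont=1 payload=0x01=1: acc |= 1<<0 -> acc=1 shift=7
  byte[2]=0xE4 cont=1 payload=0x64=100: acc |= 100<<7 -> acc=12801 shift=14
  byte[3]=0xF6 cont=1 payload=0x76=118: acc |= 118<<14 -> acc=1946113 shift=21
  byte[4]=0x0A cont=0 payload=0x0A=10: acc |= 10<<21 -> acc=22917633 shift=28 [end]
Varint 2: bytes[1:5] = 81 E4 F6 0A -> value 22917633 (4 byte(s))
  byte[5]=0x21 cont=0 payload=0x21=33: acc |= 33<<0 -> acc=33 shift=7 [end]
Varint 3: bytes[5:6] = 21 -> value 33 (1 byte(s))
  byte[6]=0xEE cont=1 payload=0x6E=110: acc |= 110<<0 -> acc=110 shift=7
  byte[7]=0x59 cont=0 payload=0x59=89: acc |= 89<<7 -> acc=11502 shift=14 [end]
Varint 4: bytes[6:8] = EE 59 -> value 11502 (2 byte(s))

Answer: 1 4 1 2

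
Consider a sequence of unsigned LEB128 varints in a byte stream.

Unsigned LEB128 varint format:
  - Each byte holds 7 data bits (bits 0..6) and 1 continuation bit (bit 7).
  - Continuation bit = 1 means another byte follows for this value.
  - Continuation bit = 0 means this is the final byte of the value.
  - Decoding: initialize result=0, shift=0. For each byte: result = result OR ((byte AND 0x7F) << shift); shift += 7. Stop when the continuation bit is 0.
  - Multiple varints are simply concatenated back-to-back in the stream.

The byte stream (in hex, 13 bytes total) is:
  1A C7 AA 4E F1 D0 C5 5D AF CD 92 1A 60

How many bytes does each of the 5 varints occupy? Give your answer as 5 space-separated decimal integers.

Answer: 1 3 4 4 1

Derivation:
  byte[0]=0x1A cont=0 payload=0x1A=26: acc |= 26<<0 -> acc=26 shift=7 [end]
Varint 1: bytes[0:1] = 1A -> value 26 (1 byte(s))
  byte[1]=0xC7 cont=1 payload=0x47=71: acc |= 71<<0 -> acc=71 shift=7
  byte[2]=0xAA cont=1 payload=0x2A=42: acc |= 42<<7 -> acc=5447 shift=14
  byte[3]=0x4E cont=0 payload=0x4E=78: acc |= 78<<14 -> acc=1283399 shift=21 [end]
Varint 2: bytes[1:4] = C7 AA 4E -> value 1283399 (3 byte(s))
  byte[4]=0xF1 cont=1 payload=0x71=113: acc |= 113<<0 -> acc=113 shift=7
  byte[5]=0xD0 cont=1 payload=0x50=80: acc |= 80<<7 -> acc=10353 shift=14
  byte[6]=0xC5 cont=1 payload=0x45=69: acc |= 69<<14 -> acc=1140849 shift=21
  byte[7]=0x5D cont=0 payload=0x5D=93: acc |= 93<<21 -> acc=196175985 shift=28 [end]
Varint 3: bytes[4:8] = F1 D0 C5 5D -> value 196175985 (4 byte(s))
  byte[8]=0xAF cont=1 payload=0x2F=47: acc |= 47<<0 -> acc=47 shift=7
  byte[9]=0xCD cont=1 payload=0x4D=77: acc |= 77<<7 -> acc=9903 shift=14
  byte[10]=0x92 cont=1 payload=0x12=18: acc |= 18<<14 -> acc=304815 shift=21
  byte[11]=0x1A cont=0 payload=0x1A=26: acc |= 26<<21 -> acc=54830767 shift=28 [end]
Varint 4: bytes[8:12] = AF CD 92 1A -> value 54830767 (4 byte(s))
  byte[12]=0x60 cont=0 payload=0x60=96: acc |= 96<<0 -> acc=96 shift=7 [end]
Varint 5: bytes[12:13] = 60 -> value 96 (1 byte(s))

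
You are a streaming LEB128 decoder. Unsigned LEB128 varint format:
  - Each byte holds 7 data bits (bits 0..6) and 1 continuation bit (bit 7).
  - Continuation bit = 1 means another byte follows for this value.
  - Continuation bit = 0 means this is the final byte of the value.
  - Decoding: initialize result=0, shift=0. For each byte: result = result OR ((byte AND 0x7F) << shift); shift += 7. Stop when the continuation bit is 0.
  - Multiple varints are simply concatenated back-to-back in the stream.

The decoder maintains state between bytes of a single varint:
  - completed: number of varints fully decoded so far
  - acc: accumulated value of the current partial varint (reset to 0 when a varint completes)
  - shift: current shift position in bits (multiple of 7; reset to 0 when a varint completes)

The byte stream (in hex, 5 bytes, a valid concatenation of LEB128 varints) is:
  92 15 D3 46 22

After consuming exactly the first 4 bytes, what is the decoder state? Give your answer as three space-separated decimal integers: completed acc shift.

byte[0]=0x92 cont=1 payload=0x12: acc |= 18<<0 -> completed=0 acc=18 shift=7
byte[1]=0x15 cont=0 payload=0x15: varint #1 complete (value=2706); reset -> completed=1 acc=0 shift=0
byte[2]=0xD3 cont=1 payload=0x53: acc |= 83<<0 -> completed=1 acc=83 shift=7
byte[3]=0x46 cont=0 payload=0x46: varint #2 complete (value=9043); reset -> completed=2 acc=0 shift=0

Answer: 2 0 0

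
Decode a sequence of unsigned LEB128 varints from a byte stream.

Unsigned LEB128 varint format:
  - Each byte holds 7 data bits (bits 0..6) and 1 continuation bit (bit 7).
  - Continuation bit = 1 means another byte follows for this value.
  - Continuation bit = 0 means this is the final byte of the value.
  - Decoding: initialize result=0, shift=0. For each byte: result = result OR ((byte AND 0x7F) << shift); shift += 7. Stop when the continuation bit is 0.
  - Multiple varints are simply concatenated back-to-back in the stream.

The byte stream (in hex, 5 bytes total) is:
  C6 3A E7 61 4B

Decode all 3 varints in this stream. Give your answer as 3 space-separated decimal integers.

Answer: 7494 12519 75

Derivation:
  byte[0]=0xC6 cont=1 payload=0x46=70: acc |= 70<<0 -> acc=70 shift=7
  byte[1]=0x3A cont=0 payload=0x3A=58: acc |= 58<<7 -> acc=7494 shift=14 [end]
Varint 1: bytes[0:2] = C6 3A -> value 7494 (2 byte(s))
  byte[2]=0xE7 cont=1 payload=0x67=103: acc |= 103<<0 -> acc=103 shift=7
  byte[3]=0x61 cont=0 payload=0x61=97: acc |= 97<<7 -> acc=12519 shift=14 [end]
Varint 2: bytes[2:4] = E7 61 -> value 12519 (2 byte(s))
  byte[4]=0x4B cont=0 payload=0x4B=75: acc |= 75<<0 -> acc=75 shift=7 [end]
Varint 3: bytes[4:5] = 4B -> value 75 (1 byte(s))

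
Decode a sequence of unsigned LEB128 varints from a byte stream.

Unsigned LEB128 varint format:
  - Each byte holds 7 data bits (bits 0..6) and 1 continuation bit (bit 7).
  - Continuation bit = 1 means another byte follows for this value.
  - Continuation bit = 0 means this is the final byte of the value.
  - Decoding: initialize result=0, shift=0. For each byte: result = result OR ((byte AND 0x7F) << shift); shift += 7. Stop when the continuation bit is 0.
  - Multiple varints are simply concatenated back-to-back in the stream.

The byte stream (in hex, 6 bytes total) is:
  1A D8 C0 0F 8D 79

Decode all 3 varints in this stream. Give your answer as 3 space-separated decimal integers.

Answer: 26 254040 15501

Derivation:
  byte[0]=0x1A cont=0 payload=0x1A=26: acc |= 26<<0 -> acc=26 shift=7 [end]
Varint 1: bytes[0:1] = 1A -> value 26 (1 byte(s))
  byte[1]=0xD8 cont=1 payload=0x58=88: acc |= 88<<0 -> acc=88 shift=7
  byte[2]=0xC0 cont=1 payload=0x40=64: acc |= 64<<7 -> acc=8280 shift=14
  byte[3]=0x0F cont=0 payload=0x0F=15: acc |= 15<<14 -> acc=254040 shift=21 [end]
Varint 2: bytes[1:4] = D8 C0 0F -> value 254040 (3 byte(s))
  byte[4]=0x8D cont=1 payload=0x0D=13: acc |= 13<<0 -> acc=13 shift=7
  byte[5]=0x79 cont=0 payload=0x79=121: acc |= 121<<7 -> acc=15501 shift=14 [end]
Varint 3: bytes[4:6] = 8D 79 -> value 15501 (2 byte(s))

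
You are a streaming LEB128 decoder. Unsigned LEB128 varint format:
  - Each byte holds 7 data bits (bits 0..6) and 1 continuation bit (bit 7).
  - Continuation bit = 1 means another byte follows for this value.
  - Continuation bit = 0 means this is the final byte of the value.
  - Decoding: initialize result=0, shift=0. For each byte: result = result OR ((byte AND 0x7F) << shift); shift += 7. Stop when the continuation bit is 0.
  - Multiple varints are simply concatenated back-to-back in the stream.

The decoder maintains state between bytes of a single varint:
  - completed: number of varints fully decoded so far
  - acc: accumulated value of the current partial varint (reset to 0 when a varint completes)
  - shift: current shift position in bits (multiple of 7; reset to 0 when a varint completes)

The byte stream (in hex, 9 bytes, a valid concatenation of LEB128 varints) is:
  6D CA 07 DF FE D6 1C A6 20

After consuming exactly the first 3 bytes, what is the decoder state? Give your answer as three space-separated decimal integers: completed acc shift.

Answer: 2 0 0

Derivation:
byte[0]=0x6D cont=0 payload=0x6D: varint #1 complete (value=109); reset -> completed=1 acc=0 shift=0
byte[1]=0xCA cont=1 payload=0x4A: acc |= 74<<0 -> completed=1 acc=74 shift=7
byte[2]=0x07 cont=0 payload=0x07: varint #2 complete (value=970); reset -> completed=2 acc=0 shift=0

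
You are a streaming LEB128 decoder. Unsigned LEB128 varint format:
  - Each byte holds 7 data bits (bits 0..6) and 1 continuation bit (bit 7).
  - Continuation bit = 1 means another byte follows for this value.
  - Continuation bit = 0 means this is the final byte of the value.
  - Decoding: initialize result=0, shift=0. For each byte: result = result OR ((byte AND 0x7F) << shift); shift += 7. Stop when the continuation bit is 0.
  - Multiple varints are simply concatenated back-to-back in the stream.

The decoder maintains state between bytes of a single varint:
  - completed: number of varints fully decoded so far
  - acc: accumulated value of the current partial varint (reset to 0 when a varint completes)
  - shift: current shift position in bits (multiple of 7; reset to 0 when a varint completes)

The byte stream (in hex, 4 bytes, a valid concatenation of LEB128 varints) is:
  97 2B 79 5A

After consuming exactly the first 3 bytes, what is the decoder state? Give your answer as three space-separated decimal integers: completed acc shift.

Answer: 2 0 0

Derivation:
byte[0]=0x97 cont=1 payload=0x17: acc |= 23<<0 -> completed=0 acc=23 shift=7
byte[1]=0x2B cont=0 payload=0x2B: varint #1 complete (value=5527); reset -> completed=1 acc=0 shift=0
byte[2]=0x79 cont=0 payload=0x79: varint #2 complete (value=121); reset -> completed=2 acc=0 shift=0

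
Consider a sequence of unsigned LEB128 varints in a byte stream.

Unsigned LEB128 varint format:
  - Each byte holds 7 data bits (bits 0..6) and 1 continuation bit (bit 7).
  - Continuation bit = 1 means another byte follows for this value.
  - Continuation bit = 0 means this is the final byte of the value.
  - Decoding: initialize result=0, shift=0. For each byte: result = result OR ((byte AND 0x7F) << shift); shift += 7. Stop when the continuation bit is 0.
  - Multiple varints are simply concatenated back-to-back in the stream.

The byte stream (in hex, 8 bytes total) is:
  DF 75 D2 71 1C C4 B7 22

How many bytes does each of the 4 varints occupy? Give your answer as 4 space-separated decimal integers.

  byte[0]=0xDF cont=1 payload=0x5F=95: acc |= 95<<0 -> acc=95 shift=7
  byte[1]=0x75 cont=0 payload=0x75=117: acc |= 117<<7 -> acc=15071 shift=14 [end]
Varint 1: bytes[0:2] = DF 75 -> value 15071 (2 byte(s))
  byte[2]=0xD2 cont=1 payload=0x52=82: acc |= 82<<0 -> acc=82 shift=7
  byte[3]=0x71 cont=0 payload=0x71=113: acc |= 113<<7 -> acc=14546 shift=14 [end]
Varint 2: bytes[2:4] = D2 71 -> value 14546 (2 byte(s))
  byte[4]=0x1C cont=0 payload=0x1C=28: acc |= 28<<0 -> acc=28 shift=7 [end]
Varint 3: bytes[4:5] = 1C -> value 28 (1 byte(s))
  byte[5]=0xC4 cont=1 payload=0x44=68: acc |= 68<<0 -> acc=68 shift=7
  byte[6]=0xB7 cont=1 payload=0x37=55: acc |= 55<<7 -> acc=7108 shift=14
  byte[7]=0x22 cont=0 payload=0x22=34: acc |= 34<<14 -> acc=564164 shift=21 [end]
Varint 4: bytes[5:8] = C4 B7 22 -> value 564164 (3 byte(s))

Answer: 2 2 1 3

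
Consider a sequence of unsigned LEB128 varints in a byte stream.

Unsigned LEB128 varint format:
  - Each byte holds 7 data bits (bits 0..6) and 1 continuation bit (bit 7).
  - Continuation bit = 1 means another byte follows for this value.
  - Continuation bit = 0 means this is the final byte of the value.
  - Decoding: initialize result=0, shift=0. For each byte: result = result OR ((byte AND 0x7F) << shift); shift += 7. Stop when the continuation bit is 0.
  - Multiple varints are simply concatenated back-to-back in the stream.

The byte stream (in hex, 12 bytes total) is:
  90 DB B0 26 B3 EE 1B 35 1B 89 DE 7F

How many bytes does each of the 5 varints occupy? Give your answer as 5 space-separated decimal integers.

Answer: 4 3 1 1 3

Derivation:
  byte[0]=0x90 cont=1 payload=0x10=16: acc |= 16<<0 -> acc=16 shift=7
  byte[1]=0xDB cont=1 payload=0x5B=91: acc |= 91<<7 -> acc=11664 shift=14
  byte[2]=0xB0 cont=1 payload=0x30=48: acc |= 48<<14 -> acc=798096 shift=21
  byte[3]=0x26 cont=0 payload=0x26=38: acc |= 38<<21 -> acc=80489872 shift=28 [end]
Varint 1: bytes[0:4] = 90 DB B0 26 -> value 80489872 (4 byte(s))
  byte[4]=0xB3 cont=1 payload=0x33=51: acc |= 51<<0 -> acc=51 shift=7
  byte[5]=0xEE cont=1 payload=0x6E=110: acc |= 110<<7 -> acc=14131 shift=14
  byte[6]=0x1B cont=0 payload=0x1B=27: acc |= 27<<14 -> acc=456499 shift=21 [end]
Varint 2: bytes[4:7] = B3 EE 1B -> value 456499 (3 byte(s))
  byte[7]=0x35 cont=0 payload=0x35=53: acc |= 53<<0 -> acc=53 shift=7 [end]
Varint 3: bytes[7:8] = 35 -> value 53 (1 byte(s))
  byte[8]=0x1B cont=0 payload=0x1B=27: acc |= 27<<0 -> acc=27 shift=7 [end]
Varint 4: bytes[8:9] = 1B -> value 27 (1 byte(s))
  byte[9]=0x89 cont=1 payload=0x09=9: acc |= 9<<0 -> acc=9 shift=7
  byte[10]=0xDE cont=1 payload=0x5E=94: acc |= 94<<7 -> acc=12041 shift=14
  byte[11]=0x7F cont=0 payload=0x7F=127: acc |= 127<<14 -> acc=2092809 shift=21 [end]
Varint 5: bytes[9:12] = 89 DE 7F -> value 2092809 (3 byte(s))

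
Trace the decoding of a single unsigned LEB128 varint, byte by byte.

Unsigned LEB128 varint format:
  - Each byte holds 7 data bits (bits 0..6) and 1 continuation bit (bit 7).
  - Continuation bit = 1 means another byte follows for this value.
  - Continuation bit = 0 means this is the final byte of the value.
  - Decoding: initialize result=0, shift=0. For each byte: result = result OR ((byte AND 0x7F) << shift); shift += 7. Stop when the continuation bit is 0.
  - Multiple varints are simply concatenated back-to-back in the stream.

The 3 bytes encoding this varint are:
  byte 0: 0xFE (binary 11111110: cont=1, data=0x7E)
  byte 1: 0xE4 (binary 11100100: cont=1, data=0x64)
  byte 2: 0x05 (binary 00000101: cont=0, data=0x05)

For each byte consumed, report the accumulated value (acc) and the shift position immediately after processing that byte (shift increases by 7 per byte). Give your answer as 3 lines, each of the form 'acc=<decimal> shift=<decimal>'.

Answer: acc=126 shift=7
acc=12926 shift=14
acc=94846 shift=21

Derivation:
byte 0=0xFE: payload=0x7E=126, contrib = 126<<0 = 126; acc -> 126, shift -> 7
byte 1=0xE4: payload=0x64=100, contrib = 100<<7 = 12800; acc -> 12926, shift -> 14
byte 2=0x05: payload=0x05=5, contrib = 5<<14 = 81920; acc -> 94846, shift -> 21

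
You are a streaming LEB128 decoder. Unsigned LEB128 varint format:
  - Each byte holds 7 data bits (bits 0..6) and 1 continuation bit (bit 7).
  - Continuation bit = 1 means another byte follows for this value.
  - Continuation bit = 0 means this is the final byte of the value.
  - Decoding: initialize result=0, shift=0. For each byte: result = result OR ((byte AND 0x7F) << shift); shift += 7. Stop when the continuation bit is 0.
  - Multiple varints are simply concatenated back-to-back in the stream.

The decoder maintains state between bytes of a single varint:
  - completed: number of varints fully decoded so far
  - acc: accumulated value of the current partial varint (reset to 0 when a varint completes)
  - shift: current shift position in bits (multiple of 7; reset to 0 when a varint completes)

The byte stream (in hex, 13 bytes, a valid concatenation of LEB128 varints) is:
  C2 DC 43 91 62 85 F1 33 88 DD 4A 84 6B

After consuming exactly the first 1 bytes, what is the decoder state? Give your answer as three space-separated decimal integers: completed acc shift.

Answer: 0 66 7

Derivation:
byte[0]=0xC2 cont=1 payload=0x42: acc |= 66<<0 -> completed=0 acc=66 shift=7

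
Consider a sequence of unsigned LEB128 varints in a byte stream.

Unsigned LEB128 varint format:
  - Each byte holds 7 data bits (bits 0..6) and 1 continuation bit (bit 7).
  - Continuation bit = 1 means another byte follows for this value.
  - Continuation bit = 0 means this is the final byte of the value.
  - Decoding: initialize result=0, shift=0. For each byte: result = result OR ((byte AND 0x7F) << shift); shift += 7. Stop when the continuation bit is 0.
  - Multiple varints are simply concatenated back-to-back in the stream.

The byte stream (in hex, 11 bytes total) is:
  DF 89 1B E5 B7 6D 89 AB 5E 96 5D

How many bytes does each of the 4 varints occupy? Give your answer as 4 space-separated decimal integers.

  byte[0]=0xDF cont=1 payload=0x5F=95: acc |= 95<<0 -> acc=95 shift=7
  byte[1]=0x89 cont=1 payload=0x09=9: acc |= 9<<7 -> acc=1247 shift=14
  byte[2]=0x1B cont=0 payload=0x1B=27: acc |= 27<<14 -> acc=443615 shift=21 [end]
Varint 1: bytes[0:3] = DF 89 1B -> value 443615 (3 byte(s))
  byte[3]=0xE5 cont=1 payload=0x65=101: acc |= 101<<0 -> acc=101 shift=7
  byte[4]=0xB7 cont=1 payload=0x37=55: acc |= 55<<7 -> acc=7141 shift=14
  byte[5]=0x6D cont=0 payload=0x6D=109: acc |= 109<<14 -> acc=1792997 shift=21 [end]
Varint 2: bytes[3:6] = E5 B7 6D -> value 1792997 (3 byte(s))
  byte[6]=0x89 cont=1 payload=0x09=9: acc |= 9<<0 -> acc=9 shift=7
  byte[7]=0xAB cont=1 payload=0x2B=43: acc |= 43<<7 -> acc=5513 shift=14
  byte[8]=0x5E cont=0 payload=0x5E=94: acc |= 94<<14 -> acc=1545609 shift=21 [end]
Varint 3: bytes[6:9] = 89 AB 5E -> value 1545609 (3 byte(s))
  byte[9]=0x96 cont=1 payload=0x16=22: acc |= 22<<0 -> acc=22 shift=7
  byte[10]=0x5D cont=0 payload=0x5D=93: acc |= 93<<7 -> acc=11926 shift=14 [end]
Varint 4: bytes[9:11] = 96 5D -> value 11926 (2 byte(s))

Answer: 3 3 3 2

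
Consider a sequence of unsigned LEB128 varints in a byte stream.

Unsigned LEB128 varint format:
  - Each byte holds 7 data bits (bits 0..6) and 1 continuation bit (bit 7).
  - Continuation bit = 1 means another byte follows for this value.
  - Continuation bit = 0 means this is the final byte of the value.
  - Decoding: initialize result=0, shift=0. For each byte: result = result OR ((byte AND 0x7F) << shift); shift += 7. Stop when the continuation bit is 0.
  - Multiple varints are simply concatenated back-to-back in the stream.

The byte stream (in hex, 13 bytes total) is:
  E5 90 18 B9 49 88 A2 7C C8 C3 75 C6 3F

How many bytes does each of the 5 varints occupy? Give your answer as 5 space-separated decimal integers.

Answer: 3 2 3 3 2

Derivation:
  byte[0]=0xE5 cont=1 payload=0x65=101: acc |= 101<<0 -> acc=101 shift=7
  byte[1]=0x90 cont=1 payload=0x10=16: acc |= 16<<7 -> acc=2149 shift=14
  byte[2]=0x18 cont=0 payload=0x18=24: acc |= 24<<14 -> acc=395365 shift=21 [end]
Varint 1: bytes[0:3] = E5 90 18 -> value 395365 (3 byte(s))
  byte[3]=0xB9 cont=1 payload=0x39=57: acc |= 57<<0 -> acc=57 shift=7
  byte[4]=0x49 cont=0 payload=0x49=73: acc |= 73<<7 -> acc=9401 shift=14 [end]
Varint 2: bytes[3:5] = B9 49 -> value 9401 (2 byte(s))
  byte[5]=0x88 cont=1 payload=0x08=8: acc |= 8<<0 -> acc=8 shift=7
  byte[6]=0xA2 cont=1 payload=0x22=34: acc |= 34<<7 -> acc=4360 shift=14
  byte[7]=0x7C cont=0 payload=0x7C=124: acc |= 124<<14 -> acc=2035976 shift=21 [end]
Varint 3: bytes[5:8] = 88 A2 7C -> value 2035976 (3 byte(s))
  byte[8]=0xC8 cont=1 payload=0x48=72: acc |= 72<<0 -> acc=72 shift=7
  byte[9]=0xC3 cont=1 payload=0x43=67: acc |= 67<<7 -> acc=8648 shift=14
  byte[10]=0x75 cont=0 payload=0x75=117: acc |= 117<<14 -> acc=1925576 shift=21 [end]
Varint 4: bytes[8:11] = C8 C3 75 -> value 1925576 (3 byte(s))
  byte[11]=0xC6 cont=1 payload=0x46=70: acc |= 70<<0 -> acc=70 shift=7
  byte[12]=0x3F cont=0 payload=0x3F=63: acc |= 63<<7 -> acc=8134 shift=14 [end]
Varint 5: bytes[11:13] = C6 3F -> value 8134 (2 byte(s))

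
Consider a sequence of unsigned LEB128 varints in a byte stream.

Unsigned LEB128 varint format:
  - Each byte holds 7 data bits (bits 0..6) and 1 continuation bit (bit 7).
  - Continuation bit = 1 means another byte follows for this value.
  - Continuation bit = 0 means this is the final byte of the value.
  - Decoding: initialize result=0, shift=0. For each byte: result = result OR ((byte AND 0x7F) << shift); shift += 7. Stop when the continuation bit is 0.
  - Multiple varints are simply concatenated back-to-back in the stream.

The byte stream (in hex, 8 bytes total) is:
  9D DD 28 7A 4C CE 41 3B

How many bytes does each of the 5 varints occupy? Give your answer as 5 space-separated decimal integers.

Answer: 3 1 1 2 1

Derivation:
  byte[0]=0x9D cont=1 payload=0x1D=29: acc |= 29<<0 -> acc=29 shift=7
  byte[1]=0xDD cont=1 payload=0x5D=93: acc |= 93<<7 -> acc=11933 shift=14
  byte[2]=0x28 cont=0 payload=0x28=40: acc |= 40<<14 -> acc=667293 shift=21 [end]
Varint 1: bytes[0:3] = 9D DD 28 -> value 667293 (3 byte(s))
  byte[3]=0x7A cont=0 payload=0x7A=122: acc |= 122<<0 -> acc=122 shift=7 [end]
Varint 2: bytes[3:4] = 7A -> value 122 (1 byte(s))
  byte[4]=0x4C cont=0 payload=0x4C=76: acc |= 76<<0 -> acc=76 shift=7 [end]
Varint 3: bytes[4:5] = 4C -> value 76 (1 byte(s))
  byte[5]=0xCE cont=1 payload=0x4E=78: acc |= 78<<0 -> acc=78 shift=7
  byte[6]=0x41 cont=0 payload=0x41=65: acc |= 65<<7 -> acc=8398 shift=14 [end]
Varint 4: bytes[5:7] = CE 41 -> value 8398 (2 byte(s))
  byte[7]=0x3B cont=0 payload=0x3B=59: acc |= 59<<0 -> acc=59 shift=7 [end]
Varint 5: bytes[7:8] = 3B -> value 59 (1 byte(s))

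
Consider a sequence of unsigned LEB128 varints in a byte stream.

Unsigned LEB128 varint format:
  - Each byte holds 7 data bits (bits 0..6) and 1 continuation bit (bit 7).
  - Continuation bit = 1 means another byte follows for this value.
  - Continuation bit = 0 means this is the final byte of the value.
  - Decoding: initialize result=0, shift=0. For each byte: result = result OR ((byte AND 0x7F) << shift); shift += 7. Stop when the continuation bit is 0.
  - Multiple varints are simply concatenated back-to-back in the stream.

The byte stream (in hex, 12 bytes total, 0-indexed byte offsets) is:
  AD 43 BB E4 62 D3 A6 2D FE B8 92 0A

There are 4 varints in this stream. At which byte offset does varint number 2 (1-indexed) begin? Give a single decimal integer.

Answer: 2

Derivation:
  byte[0]=0xAD cont=1 payload=0x2D=45: acc |= 45<<0 -> acc=45 shift=7
  byte[1]=0x43 cont=0 payload=0x43=67: acc |= 67<<7 -> acc=8621 shift=14 [end]
Varint 1: bytes[0:2] = AD 43 -> value 8621 (2 byte(s))
  byte[2]=0xBB cont=1 payload=0x3B=59: acc |= 59<<0 -> acc=59 shift=7
  byte[3]=0xE4 cont=1 payload=0x64=100: acc |= 100<<7 -> acc=12859 shift=14
  byte[4]=0x62 cont=0 payload=0x62=98: acc |= 98<<14 -> acc=1618491 shift=21 [end]
Varint 2: bytes[2:5] = BB E4 62 -> value 1618491 (3 byte(s))
  byte[5]=0xD3 cont=1 payload=0x53=83: acc |= 83<<0 -> acc=83 shift=7
  byte[6]=0xA6 cont=1 payload=0x26=38: acc |= 38<<7 -> acc=4947 shift=14
  byte[7]=0x2D cont=0 payload=0x2D=45: acc |= 45<<14 -> acc=742227 shift=21 [end]
Varint 3: bytes[5:8] = D3 A6 2D -> value 742227 (3 byte(s))
  byte[8]=0xFE cont=1 payload=0x7E=126: acc |= 126<<0 -> acc=126 shift=7
  byte[9]=0xB8 cont=1 payload=0x38=56: acc |= 56<<7 -> acc=7294 shift=14
  byte[10]=0x92 cont=1 payload=0x12=18: acc |= 18<<14 -> acc=302206 shift=21
  byte[11]=0x0A cont=0 payload=0x0A=10: acc |= 10<<21 -> acc=21273726 shift=28 [end]
Varint 4: bytes[8:12] = FE B8 92 0A -> value 21273726 (4 byte(s))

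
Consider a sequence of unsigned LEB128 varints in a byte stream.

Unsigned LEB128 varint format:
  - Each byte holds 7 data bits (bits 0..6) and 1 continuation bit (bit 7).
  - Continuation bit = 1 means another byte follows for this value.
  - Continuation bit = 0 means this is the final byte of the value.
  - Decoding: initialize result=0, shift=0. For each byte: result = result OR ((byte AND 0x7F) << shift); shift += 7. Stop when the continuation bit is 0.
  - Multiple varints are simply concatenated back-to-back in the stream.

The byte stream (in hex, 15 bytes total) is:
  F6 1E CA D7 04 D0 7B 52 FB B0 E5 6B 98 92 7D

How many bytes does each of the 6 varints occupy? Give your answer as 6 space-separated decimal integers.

Answer: 2 3 2 1 4 3

Derivation:
  byte[0]=0xF6 cont=1 payload=0x76=118: acc |= 118<<0 -> acc=118 shift=7
  byte[1]=0x1E cont=0 payload=0x1E=30: acc |= 30<<7 -> acc=3958 shift=14 [end]
Varint 1: bytes[0:2] = F6 1E -> value 3958 (2 byte(s))
  byte[2]=0xCA cont=1 payload=0x4A=74: acc |= 74<<0 -> acc=74 shift=7
  byte[3]=0xD7 cont=1 payload=0x57=87: acc |= 87<<7 -> acc=11210 shift=14
  byte[4]=0x04 cont=0 payload=0x04=4: acc |= 4<<14 -> acc=76746 shift=21 [end]
Varint 2: bytes[2:5] = CA D7 04 -> value 76746 (3 byte(s))
  byte[5]=0xD0 cont=1 payload=0x50=80: acc |= 80<<0 -> acc=80 shift=7
  byte[6]=0x7B cont=0 payload=0x7B=123: acc |= 123<<7 -> acc=15824 shift=14 [end]
Varint 3: bytes[5:7] = D0 7B -> value 15824 (2 byte(s))
  byte[7]=0x52 cont=0 payload=0x52=82: acc |= 82<<0 -> acc=82 shift=7 [end]
Varint 4: bytes[7:8] = 52 -> value 82 (1 byte(s))
  byte[8]=0xFB cont=1 payload=0x7B=123: acc |= 123<<0 -> acc=123 shift=7
  byte[9]=0xB0 cont=1 payload=0x30=48: acc |= 48<<7 -> acc=6267 shift=14
  byte[10]=0xE5 cont=1 payload=0x65=101: acc |= 101<<14 -> acc=1661051 shift=21
  byte[11]=0x6B cont=0 payload=0x6B=107: acc |= 107<<21 -> acc=226056315 shift=28 [end]
Varint 5: bytes[8:12] = FB B0 E5 6B -> value 226056315 (4 byte(s))
  byte[12]=0x98 cont=1 payload=0x18=24: acc |= 24<<0 -> acc=24 shift=7
  byte[13]=0x92 cont=1 payload=0x12=18: acc |= 18<<7 -> acc=2328 shift=14
  byte[14]=0x7D cont=0 payload=0x7D=125: acc |= 125<<14 -> acc=2050328 shift=21 [end]
Varint 6: bytes[12:15] = 98 92 7D -> value 2050328 (3 byte(s))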